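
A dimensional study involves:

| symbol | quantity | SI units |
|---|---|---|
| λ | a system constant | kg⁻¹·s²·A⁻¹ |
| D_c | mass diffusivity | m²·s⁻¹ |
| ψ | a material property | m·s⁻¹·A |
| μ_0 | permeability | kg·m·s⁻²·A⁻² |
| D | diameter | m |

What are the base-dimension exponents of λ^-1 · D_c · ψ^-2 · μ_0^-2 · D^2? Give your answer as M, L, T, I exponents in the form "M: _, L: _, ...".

M: -1, L: 0, T: 3, I: 3

Collect each base-dimension exponent across the product:
  M: −(-1) + (0) − 2·(0) − 2·(1) + 2·(0) = -1
  L: −(0) + (2) − 2·(1) − 2·(1) + 2·(1) = 0
  T: −(2) + (-1) − 2·(-1) − 2·(-2) + 2·(0) = 3
  I: −(-1) + (0) − 2·(1) − 2·(-2) + 2·(0) = 3
So the dimensions are [M⁻¹ T³ I³].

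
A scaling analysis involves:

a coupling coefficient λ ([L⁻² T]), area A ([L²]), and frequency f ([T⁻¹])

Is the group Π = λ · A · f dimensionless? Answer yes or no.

Sum the exponent of each base dimension across the product:
  L: [λ]_L + [A]_L + [f]_L = (-2) + (2) + (0) = 0
  T: [λ]_T + [A]_T + [f]_T = (1) + (0) + (-1) = 0
All base exponents vanish — dimensionless.

yes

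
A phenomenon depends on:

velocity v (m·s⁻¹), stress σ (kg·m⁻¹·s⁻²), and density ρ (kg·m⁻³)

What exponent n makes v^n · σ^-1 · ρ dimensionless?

Balance the L exponent: (1)·n from v, plus −(-1) + (-3) = -2 from the rest, must sum to zero.
n − 2 = 0, so n = 2.

2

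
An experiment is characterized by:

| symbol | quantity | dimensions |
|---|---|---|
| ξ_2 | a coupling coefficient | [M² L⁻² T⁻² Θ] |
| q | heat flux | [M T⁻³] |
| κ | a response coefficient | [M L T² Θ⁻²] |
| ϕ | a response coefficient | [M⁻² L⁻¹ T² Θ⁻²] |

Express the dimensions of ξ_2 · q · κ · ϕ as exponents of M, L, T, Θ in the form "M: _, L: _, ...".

Collect each base-dimension exponent across the product:
  M: (2) + (1) + (1) + (-2) = 2
  L: (-2) + (0) + (1) + (-1) = -2
  T: (-2) + (-3) + (2) + (2) = -1
  Θ: (1) + (0) + (-2) + (-2) = -3
So the dimensions are [M² L⁻² T⁻¹ Θ⁻³].

M: 2, L: -2, T: -1, Θ: -3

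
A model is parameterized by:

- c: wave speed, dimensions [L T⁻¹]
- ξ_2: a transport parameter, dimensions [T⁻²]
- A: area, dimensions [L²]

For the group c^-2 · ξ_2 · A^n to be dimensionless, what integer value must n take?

Balance the L exponent: (2)·n from A, plus −2·(1) + (0) = -2 from the rest, must sum to zero.
2n − 2 = 0, so n = 1.

1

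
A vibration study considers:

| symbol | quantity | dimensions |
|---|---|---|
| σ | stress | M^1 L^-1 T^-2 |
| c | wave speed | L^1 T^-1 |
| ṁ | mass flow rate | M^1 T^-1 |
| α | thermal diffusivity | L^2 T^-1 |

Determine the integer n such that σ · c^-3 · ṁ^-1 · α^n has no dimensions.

Balance the L exponent: (2)·n from α, plus (-1) − 3·(1) − (0) = -4 from the rest, must sum to zero.
2n − 4 = 0, so n = 2.

2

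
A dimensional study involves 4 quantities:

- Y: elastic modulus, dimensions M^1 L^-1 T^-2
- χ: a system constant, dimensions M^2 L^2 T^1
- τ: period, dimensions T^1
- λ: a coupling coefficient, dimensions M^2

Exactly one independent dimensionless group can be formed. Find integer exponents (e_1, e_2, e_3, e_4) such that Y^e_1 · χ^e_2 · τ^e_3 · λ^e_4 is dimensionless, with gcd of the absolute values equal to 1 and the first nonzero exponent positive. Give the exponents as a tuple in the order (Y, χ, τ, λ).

(2, 1, 3, -2)

M: e_1·(1) + e_2·(2) + e_3·(0) + e_4·(2) = 0
L: e_1·(-1) + e_2·(2) + e_3·(0) + e_4·(0) = 0
T: e_1·(-2) + e_2·(1) + e_3·(1) + e_4·(0) = 0
Solving this homogeneous linear system for the smallest-integer solution (first nonzero entry positive) gives (2, 1, 3, -2).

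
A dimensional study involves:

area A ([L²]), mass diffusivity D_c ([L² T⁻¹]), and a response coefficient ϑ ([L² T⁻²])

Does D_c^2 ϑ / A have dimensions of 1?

Sum the exponent of each base dimension across the product:
  L: −[A]_L + 2·[D_c]_L + [ϑ]_L = −(2) + 2·(2) + (2) = 4
  T: −[A]_T + 2·[D_c]_T + [ϑ]_T = −(0) + 2·(-1) + (-2) = -4
Net dimensions [L⁴ T⁻⁴] ≠ [1] — not dimensionless.

no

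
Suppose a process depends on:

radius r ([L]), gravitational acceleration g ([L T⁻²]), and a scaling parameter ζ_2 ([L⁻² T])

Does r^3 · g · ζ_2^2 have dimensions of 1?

yes

Sum the exponent of each base dimension across the product:
  M: 3·[r]_M + [g]_M + 2·[ζ_2]_M = 3·(0) + (0) + 2·(0) = 0
  L: 3·[r]_L + [g]_L + 2·[ζ_2]_L = 3·(1) + (1) + 2·(-2) = 0
  T: 3·[r]_T + [g]_T + 2·[ζ_2]_T = 3·(0) + (-2) + 2·(1) = 0
All base exponents vanish — dimensionless.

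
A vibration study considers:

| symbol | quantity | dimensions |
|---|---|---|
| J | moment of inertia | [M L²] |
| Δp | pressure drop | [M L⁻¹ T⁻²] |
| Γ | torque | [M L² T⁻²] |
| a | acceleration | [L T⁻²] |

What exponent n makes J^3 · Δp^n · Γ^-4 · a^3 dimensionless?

1

Balance the M exponent: (1)·n from Δp, plus 3·(1) − 4·(1) + 3·(0) = -1 from the rest, must sum to zero.
n − 1 = 0, so n = 1.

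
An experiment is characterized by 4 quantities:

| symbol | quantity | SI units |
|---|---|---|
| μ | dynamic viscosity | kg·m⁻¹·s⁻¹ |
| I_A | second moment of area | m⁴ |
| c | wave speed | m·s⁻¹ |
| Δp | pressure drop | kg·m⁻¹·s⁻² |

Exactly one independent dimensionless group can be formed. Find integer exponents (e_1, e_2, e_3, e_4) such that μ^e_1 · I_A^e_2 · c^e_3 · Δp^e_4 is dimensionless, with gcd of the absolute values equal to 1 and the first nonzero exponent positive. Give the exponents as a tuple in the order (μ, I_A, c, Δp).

(4, -1, 4, -4)

M: e_1·(1) + e_2·(0) + e_3·(0) + e_4·(1) = 0
L: e_1·(-1) + e_2·(4) + e_3·(1) + e_4·(-1) = 0
T: e_1·(-1) + e_2·(0) + e_3·(-1) + e_4·(-2) = 0
Solving this homogeneous linear system for the smallest-integer solution (first nonzero entry positive) gives (4, -1, 4, -4).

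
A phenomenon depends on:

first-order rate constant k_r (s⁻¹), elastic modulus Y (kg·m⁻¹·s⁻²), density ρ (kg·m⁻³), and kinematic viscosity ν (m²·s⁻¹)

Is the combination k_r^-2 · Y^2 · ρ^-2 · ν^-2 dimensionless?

Sum the exponent of each base dimension across the product:
  M: −2·[k_r]_M + 2·[Y]_M − 2·[ρ]_M − 2·[ν]_M = −2·(0) + 2·(1) − 2·(1) − 2·(0) = 0
  L: −2·[k_r]_L + 2·[Y]_L − 2·[ρ]_L − 2·[ν]_L = −2·(0) + 2·(-1) − 2·(-3) − 2·(2) = 0
  T: −2·[k_r]_T + 2·[Y]_T − 2·[ρ]_T − 2·[ν]_T = −2·(-1) + 2·(-2) − 2·(0) − 2·(-1) = 0
All base exponents vanish — dimensionless.

yes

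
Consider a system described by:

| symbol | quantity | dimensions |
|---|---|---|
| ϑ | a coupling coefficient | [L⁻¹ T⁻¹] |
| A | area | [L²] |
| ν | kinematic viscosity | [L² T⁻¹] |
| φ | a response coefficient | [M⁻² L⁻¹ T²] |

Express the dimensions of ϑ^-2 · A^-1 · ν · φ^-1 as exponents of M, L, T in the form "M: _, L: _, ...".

M: 2, L: 3, T: -1

Collect each base-dimension exponent across the product:
  M: −2·(0) − (0) + (0) − (-2) = 2
  L: −2·(-1) − (2) + (2) − (-1) = 3
  T: −2·(-1) − (0) + (-1) − (2) = -1
So the dimensions are [M² L³ T⁻¹].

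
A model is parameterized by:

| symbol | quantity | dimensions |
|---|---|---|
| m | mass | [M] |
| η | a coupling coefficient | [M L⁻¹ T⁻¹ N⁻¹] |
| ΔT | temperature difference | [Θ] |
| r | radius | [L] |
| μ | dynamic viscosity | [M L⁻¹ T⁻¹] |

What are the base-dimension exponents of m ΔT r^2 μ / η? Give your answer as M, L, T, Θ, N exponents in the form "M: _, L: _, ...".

Collect each base-dimension exponent across the product:
  M: (1) − (1) + (0) + 2·(0) + (1) = 1
  L: (0) − (-1) + (0) + 2·(1) + (-1) = 2
  T: (0) − (-1) + (0) + 2·(0) + (-1) = 0
  Θ: (0) − (0) + (1) + 2·(0) + (0) = 1
  N: (0) − (-1) + (0) + 2·(0) + (0) = 1
So the dimensions are [M L² Θ N].

M: 1, L: 2, T: 0, Θ: 1, N: 1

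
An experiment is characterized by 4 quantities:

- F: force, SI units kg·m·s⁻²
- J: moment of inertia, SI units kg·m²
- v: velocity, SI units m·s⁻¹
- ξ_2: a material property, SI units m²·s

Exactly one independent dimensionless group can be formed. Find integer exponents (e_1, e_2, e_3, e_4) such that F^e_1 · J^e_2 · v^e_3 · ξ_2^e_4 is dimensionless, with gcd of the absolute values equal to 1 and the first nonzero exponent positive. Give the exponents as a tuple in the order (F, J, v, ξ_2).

(1, -1, -1, 1)

M: e_1·(1) + e_2·(1) + e_3·(0) + e_4·(0) = 0
L: e_1·(1) + e_2·(2) + e_3·(1) + e_4·(2) = 0
T: e_1·(-2) + e_2·(0) + e_3·(-1) + e_4·(1) = 0
Solving this homogeneous linear system for the smallest-integer solution (first nonzero entry positive) gives (1, -1, -1, 1).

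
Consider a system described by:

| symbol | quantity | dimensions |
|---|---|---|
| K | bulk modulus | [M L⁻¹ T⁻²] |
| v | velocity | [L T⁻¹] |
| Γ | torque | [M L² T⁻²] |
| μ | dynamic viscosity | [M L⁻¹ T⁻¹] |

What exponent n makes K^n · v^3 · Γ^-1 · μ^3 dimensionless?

Balance the M exponent: (1)·n from K, plus 3·(0) − (1) + 3·(1) = 2 from the rest, must sum to zero.
n + 2 = 0, so n = -2.

-2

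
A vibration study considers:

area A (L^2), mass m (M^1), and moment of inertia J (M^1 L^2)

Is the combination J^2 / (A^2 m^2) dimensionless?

yes

Sum the exponent of each base dimension across the product:
  M: −2·[A]_M − 2·[m]_M + 2·[J]_M = −2·(0) − 2·(1) + 2·(1) = 0
  L: −2·[A]_L − 2·[m]_L + 2·[J]_L = −2·(2) − 2·(0) + 2·(2) = 0
  T: −2·[A]_T − 2·[m]_T + 2·[J]_T = −2·(0) − 2·(0) + 2·(0) = 0
All base exponents vanish — dimensionless.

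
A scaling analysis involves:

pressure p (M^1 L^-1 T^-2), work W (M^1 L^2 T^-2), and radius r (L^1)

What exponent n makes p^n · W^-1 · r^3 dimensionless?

1

Balance the M exponent: (1)·n from p, plus −(1) + 3·(0) = -1 from the rest, must sum to zero.
n − 1 = 0, so n = 1.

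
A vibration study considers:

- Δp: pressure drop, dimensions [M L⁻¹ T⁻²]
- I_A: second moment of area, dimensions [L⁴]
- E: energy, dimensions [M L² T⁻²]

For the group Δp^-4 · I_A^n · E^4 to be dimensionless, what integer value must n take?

-3

Balance the L exponent: (4)·n from I_A, plus −4·(-1) + 4·(2) = 12 from the rest, must sum to zero.
4n + 12 = 0, so n = -3.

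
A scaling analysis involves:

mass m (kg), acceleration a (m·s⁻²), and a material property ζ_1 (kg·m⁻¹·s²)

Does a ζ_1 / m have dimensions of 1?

Sum the exponent of each base dimension across the product:
  M: −[m]_M + [a]_M + [ζ_1]_M = −(1) + (0) + (1) = 0
  L: −[m]_L + [a]_L + [ζ_1]_L = −(0) + (1) + (-1) = 0
  T: −[m]_T + [a]_T + [ζ_1]_T = −(0) + (-2) + (2) = 0
All base exponents vanish — dimensionless.

yes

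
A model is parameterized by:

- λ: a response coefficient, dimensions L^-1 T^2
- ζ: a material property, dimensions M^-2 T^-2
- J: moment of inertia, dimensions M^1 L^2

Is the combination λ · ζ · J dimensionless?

no

Sum the exponent of each base dimension across the product:
  M: [λ]_M + [ζ]_M + [J]_M = (0) + (-2) + (1) = -1
  L: [λ]_L + [ζ]_L + [J]_L = (-1) + (0) + (2) = 1
  T: [λ]_T + [ζ]_T + [J]_T = (2) + (-2) + (0) = 0
Net dimensions [M⁻¹ L] ≠ [1] — not dimensionless.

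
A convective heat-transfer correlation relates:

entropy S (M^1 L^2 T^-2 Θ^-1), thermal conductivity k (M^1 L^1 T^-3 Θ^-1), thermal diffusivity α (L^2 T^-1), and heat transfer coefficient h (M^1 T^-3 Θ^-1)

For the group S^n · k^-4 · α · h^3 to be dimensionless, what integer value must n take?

Balance the M exponent: (1)·n from S, plus −4·(1) + (0) + 3·(1) = -1 from the rest, must sum to zero.
n − 1 = 0, so n = 1.

1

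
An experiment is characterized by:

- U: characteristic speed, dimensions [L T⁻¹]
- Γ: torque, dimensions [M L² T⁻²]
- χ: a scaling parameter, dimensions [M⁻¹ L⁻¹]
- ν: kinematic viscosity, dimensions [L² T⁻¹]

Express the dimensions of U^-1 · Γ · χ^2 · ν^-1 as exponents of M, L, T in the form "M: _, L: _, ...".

M: -1, L: -3, T: 0

Collect each base-dimension exponent across the product:
  M: −(0) + (1) + 2·(-1) − (0) = -1
  L: −(1) + (2) + 2·(-1) − (2) = -3
  T: −(-1) + (-2) + 2·(0) − (-1) = 0
So the dimensions are [M⁻¹ L⁻³].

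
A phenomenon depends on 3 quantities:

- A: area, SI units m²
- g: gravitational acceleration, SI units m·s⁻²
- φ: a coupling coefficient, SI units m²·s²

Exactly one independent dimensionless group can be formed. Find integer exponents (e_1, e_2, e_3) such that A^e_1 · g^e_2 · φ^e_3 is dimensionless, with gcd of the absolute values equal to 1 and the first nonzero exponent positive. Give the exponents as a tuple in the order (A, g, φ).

L: e_1·(2) + e_2·(1) + e_3·(2) = 0
T: e_1·(0) + e_2·(-2) + e_3·(2) = 0
Solving this homogeneous linear system for the smallest-integer solution (first nonzero entry positive) gives (3, -2, -2).

(3, -2, -2)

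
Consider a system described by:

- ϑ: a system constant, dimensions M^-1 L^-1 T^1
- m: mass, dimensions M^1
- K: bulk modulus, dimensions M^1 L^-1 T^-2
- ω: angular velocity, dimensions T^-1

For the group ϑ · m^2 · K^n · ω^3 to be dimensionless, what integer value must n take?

-1

Balance the M exponent: (1)·n from K, plus (-1) + 2·(1) + 3·(0) = 1 from the rest, must sum to zero.
n + 1 = 0, so n = -1.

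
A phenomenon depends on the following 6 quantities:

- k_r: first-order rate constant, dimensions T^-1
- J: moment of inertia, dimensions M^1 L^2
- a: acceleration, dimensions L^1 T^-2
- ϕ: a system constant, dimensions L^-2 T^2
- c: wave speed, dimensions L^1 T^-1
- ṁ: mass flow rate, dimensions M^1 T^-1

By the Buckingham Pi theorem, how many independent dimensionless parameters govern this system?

There are 6 variables and 3 base dimensions (M, L, T).
The dimension matrix has rank 3.
Independent dimensionless groups: 6 − 3 = 3.

3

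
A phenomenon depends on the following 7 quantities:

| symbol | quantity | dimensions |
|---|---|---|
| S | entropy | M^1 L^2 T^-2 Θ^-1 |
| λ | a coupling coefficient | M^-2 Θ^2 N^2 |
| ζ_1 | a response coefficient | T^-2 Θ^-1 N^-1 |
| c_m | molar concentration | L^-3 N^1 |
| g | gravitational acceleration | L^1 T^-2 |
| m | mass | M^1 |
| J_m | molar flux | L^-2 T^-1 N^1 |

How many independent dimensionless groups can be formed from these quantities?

There are 7 variables and 5 base dimensions (M, L, T, Θ, N).
The dimension matrix has rank 5.
Independent dimensionless groups: 7 − 5 = 2.

2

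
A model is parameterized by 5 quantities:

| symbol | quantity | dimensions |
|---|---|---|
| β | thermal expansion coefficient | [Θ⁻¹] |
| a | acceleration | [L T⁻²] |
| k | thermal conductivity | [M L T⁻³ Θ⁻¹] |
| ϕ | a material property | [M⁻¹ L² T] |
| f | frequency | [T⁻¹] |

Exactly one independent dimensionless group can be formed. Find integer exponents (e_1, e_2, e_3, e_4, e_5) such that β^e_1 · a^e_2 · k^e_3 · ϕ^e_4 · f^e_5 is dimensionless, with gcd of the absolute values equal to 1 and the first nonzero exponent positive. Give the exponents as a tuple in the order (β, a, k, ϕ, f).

M: e_1·(0) + e_2·(0) + e_3·(1) + e_4·(-1) + e_5·(0) = 0
L: e_1·(0) + e_2·(1) + e_3·(1) + e_4·(2) + e_5·(0) = 0
T: e_1·(0) + e_2·(-2) + e_3·(-3) + e_4·(1) + e_5·(-1) = 0
Θ: e_1·(-1) + e_2·(0) + e_3·(-1) + e_4·(0) + e_5·(0) = 0
Solving this homogeneous linear system for the smallest-integer solution (first nonzero entry positive) gives (1, 3, -1, -1, -4).

(1, 3, -1, -1, -4)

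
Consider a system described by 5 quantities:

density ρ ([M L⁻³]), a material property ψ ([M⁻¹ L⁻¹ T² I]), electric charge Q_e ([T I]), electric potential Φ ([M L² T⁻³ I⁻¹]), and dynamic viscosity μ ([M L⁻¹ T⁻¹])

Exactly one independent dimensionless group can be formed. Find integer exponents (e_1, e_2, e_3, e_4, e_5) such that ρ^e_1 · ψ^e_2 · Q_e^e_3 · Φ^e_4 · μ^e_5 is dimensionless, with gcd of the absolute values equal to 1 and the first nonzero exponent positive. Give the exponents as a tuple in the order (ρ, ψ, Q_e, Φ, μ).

M: e_1·(1) + e_2·(-1) + e_3·(0) + e_4·(1) + e_5·(1) = 0
L: e_1·(-3) + e_2·(-1) + e_3·(0) + e_4·(2) + e_5·(-1) = 0
T: e_1·(0) + e_2·(2) + e_3·(1) + e_4·(-3) + e_5·(-1) = 0
I: e_1·(0) + e_2·(1) + e_3·(1) + e_4·(-1) + e_5·(0) = 0
Solving this homogeneous linear system for the smallest-integer solution (first nonzero entry positive) gives (2, 1, 1, 2, -3).

(2, 1, 1, 2, -3)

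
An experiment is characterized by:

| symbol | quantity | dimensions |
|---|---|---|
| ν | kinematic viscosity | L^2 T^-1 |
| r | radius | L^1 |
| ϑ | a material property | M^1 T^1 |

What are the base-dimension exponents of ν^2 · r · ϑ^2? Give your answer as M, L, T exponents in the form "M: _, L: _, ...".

M: 2, L: 5, T: 0

Collect each base-dimension exponent across the product:
  M: 2·(0) + (0) + 2·(1) = 2
  L: 2·(2) + (1) + 2·(0) = 5
  T: 2·(-1) + (0) + 2·(1) = 0
So the dimensions are [M² L⁵].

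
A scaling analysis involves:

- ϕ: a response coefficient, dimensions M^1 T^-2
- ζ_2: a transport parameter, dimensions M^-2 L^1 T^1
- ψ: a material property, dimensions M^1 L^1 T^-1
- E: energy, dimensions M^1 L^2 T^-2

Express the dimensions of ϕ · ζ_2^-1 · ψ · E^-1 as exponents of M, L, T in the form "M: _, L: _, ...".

Collect each base-dimension exponent across the product:
  M: (1) − (-2) + (1) − (1) = 3
  L: (0) − (1) + (1) − (2) = -2
  T: (-2) − (1) + (-1) − (-2) = -2
So the dimensions are [M³ L⁻² T⁻²].

M: 3, L: -2, T: -2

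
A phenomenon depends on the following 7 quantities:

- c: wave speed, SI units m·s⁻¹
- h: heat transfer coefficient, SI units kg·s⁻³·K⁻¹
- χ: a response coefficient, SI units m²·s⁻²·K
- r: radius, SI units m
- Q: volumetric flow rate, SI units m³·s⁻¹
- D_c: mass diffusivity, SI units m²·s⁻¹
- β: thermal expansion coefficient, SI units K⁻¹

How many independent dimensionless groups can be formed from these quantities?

3

There are 7 variables and 4 base dimensions (M, L, T, Θ).
The dimension matrix has rank 4.
Independent dimensionless groups: 7 − 4 = 3.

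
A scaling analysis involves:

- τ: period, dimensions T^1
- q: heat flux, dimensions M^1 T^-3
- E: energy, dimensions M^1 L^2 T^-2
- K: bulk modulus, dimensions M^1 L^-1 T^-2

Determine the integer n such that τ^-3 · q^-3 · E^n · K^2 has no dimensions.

Balance the M exponent: (1)·n from E, plus −3·(0) − 3·(1) + 2·(1) = -1 from the rest, must sum to zero.
n − 1 = 0, so n = 1.

1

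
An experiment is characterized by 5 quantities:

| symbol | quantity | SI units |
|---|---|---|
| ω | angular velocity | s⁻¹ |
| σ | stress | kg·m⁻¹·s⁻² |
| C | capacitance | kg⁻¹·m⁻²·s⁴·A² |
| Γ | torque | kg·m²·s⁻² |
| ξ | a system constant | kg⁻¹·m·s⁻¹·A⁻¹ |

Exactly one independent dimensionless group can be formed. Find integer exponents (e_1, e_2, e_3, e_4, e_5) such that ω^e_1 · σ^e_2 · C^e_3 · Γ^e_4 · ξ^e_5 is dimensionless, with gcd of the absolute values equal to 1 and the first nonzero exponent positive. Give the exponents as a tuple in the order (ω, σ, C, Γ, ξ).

M: e_1·(0) + e_2·(1) + e_3·(-1) + e_4·(1) + e_5·(-1) = 0
L: e_1·(0) + e_2·(-1) + e_3·(-2) + e_4·(2) + e_5·(1) = 0
T: e_1·(-1) + e_2·(-2) + e_3·(4) + e_4·(-2) + e_5·(-1) = 0
I: e_1·(0) + e_2·(0) + e_3·(2) + e_4·(0) + e_5·(-1) = 0
Solving this homogeneous linear system for the smallest-integer solution (first nonzero entry positive) gives (4, -2, -1, -1, -2).

(4, -2, -1, -1, -2)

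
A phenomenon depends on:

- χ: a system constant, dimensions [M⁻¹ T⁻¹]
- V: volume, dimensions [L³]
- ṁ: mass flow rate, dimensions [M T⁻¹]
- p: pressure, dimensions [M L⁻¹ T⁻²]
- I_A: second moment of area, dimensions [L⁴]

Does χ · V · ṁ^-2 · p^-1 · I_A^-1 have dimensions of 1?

Sum the exponent of each base dimension across the product:
  M: [χ]_M + [V]_M − 2·[ṁ]_M − [p]_M − [I_A]_M = (-1) + (0) − 2·(1) − (1) − (0) = -4
  L: [χ]_L + [V]_L − 2·[ṁ]_L − [p]_L − [I_A]_L = (0) + (3) − 2·(0) − (-1) − (4) = 0
  T: [χ]_T + [V]_T − 2·[ṁ]_T − [p]_T − [I_A]_T = (-1) + (0) − 2·(-1) − (-2) − (0) = 3
Net dimensions [M⁻⁴ T³] ≠ [1] — not dimensionless.

no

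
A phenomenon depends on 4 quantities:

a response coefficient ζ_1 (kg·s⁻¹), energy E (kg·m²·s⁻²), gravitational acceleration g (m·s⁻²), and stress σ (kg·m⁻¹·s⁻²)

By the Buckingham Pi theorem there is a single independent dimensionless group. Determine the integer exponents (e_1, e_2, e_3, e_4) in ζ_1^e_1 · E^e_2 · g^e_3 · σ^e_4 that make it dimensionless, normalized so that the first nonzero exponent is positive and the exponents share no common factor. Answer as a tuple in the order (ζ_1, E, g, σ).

M: e_1·(1) + e_2·(1) + e_3·(0) + e_4·(1) = 0
L: e_1·(0) + e_2·(2) + e_3·(1) + e_4·(-1) = 0
T: e_1·(-1) + e_2·(-2) + e_3·(-2) + e_4·(-2) = 0
Solving this homogeneous linear system for the smallest-integer solution (first nonzero entry positive) gives (2, -1, 1, -1).

(2, -1, 1, -1)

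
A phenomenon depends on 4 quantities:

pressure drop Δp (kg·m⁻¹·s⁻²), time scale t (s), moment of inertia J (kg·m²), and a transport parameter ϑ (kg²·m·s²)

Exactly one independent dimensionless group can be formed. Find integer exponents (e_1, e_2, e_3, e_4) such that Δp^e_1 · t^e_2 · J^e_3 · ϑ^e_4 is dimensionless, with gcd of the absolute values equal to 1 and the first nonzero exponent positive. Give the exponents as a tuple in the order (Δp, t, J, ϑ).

M: e_1·(1) + e_2·(0) + e_3·(1) + e_4·(2) = 0
L: e_1·(-1) + e_2·(0) + e_3·(2) + e_4·(1) = 0
T: e_1·(-2) + e_2·(1) + e_3·(0) + e_4·(2) = 0
Solving this homogeneous linear system for the smallest-integer solution (first nonzero entry positive) gives (1, 4, 1, -1).

(1, 4, 1, -1)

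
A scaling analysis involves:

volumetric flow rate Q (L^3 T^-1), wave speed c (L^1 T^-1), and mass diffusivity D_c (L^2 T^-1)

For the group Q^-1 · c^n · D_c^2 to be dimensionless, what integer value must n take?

-1

Balance the L exponent: (1)·n from c, plus −(3) + 2·(2) = 1 from the rest, must sum to zero.
n + 1 = 0, so n = -1.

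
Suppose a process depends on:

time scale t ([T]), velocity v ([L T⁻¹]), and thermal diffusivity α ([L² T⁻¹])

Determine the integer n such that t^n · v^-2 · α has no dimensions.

Balance the T exponent: (1)·n from t, plus −2·(-1) + (-1) = 1 from the rest, must sum to zero.
n + 1 = 0, so n = -1.

-1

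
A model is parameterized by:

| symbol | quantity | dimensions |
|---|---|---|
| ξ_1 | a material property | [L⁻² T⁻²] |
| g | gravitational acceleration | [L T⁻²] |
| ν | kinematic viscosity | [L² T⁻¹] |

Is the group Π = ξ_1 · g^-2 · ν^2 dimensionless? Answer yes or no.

yes

Sum the exponent of each base dimension across the product:
  L: [ξ_1]_L − 2·[g]_L + 2·[ν]_L = (-2) − 2·(1) + 2·(2) = 0
  T: [ξ_1]_T − 2·[g]_T + 2·[ν]_T = (-2) − 2·(-2) + 2·(-1) = 0
All base exponents vanish — dimensionless.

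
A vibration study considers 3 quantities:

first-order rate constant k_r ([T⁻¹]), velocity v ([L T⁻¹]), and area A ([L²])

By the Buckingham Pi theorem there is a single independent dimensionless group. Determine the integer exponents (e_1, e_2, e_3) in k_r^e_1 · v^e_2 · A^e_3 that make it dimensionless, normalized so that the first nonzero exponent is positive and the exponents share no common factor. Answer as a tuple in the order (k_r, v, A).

(2, -2, 1)

L: e_1·(0) + e_2·(1) + e_3·(2) = 0
T: e_1·(-1) + e_2·(-1) + e_3·(0) = 0
Solving this homogeneous linear system for the smallest-integer solution (first nonzero entry positive) gives (2, -2, 1).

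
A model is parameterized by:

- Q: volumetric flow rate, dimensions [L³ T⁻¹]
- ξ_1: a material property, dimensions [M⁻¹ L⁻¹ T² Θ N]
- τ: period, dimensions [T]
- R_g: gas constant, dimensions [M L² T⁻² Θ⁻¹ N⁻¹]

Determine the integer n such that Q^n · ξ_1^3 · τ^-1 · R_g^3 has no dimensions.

Balance the L exponent: (3)·n from Q, plus 3·(-1) − (0) + 3·(2) = 3 from the rest, must sum to zero.
3n + 3 = 0, so n = -1.

-1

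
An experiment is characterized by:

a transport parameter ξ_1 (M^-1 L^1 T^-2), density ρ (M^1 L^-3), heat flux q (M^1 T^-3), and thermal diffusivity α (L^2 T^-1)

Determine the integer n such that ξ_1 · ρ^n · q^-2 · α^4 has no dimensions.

Balance the M exponent: (1)·n from ρ, plus (-1) − 2·(1) + 4·(0) = -3 from the rest, must sum to zero.
n − 3 = 0, so n = 3.

3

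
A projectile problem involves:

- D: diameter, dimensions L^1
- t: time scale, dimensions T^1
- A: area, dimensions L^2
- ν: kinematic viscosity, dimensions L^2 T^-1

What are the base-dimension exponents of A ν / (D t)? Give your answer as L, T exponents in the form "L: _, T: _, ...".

L: 3, T: -2

Collect each base-dimension exponent across the product:
  L: −(1) − (0) + (2) + (2) = 3
  T: −(0) − (1) + (0) + (-1) = -2
So the dimensions are [L³ T⁻²].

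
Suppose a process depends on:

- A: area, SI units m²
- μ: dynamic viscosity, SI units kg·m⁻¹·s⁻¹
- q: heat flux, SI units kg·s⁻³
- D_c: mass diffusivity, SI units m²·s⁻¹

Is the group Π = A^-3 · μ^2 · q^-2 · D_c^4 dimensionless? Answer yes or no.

Sum the exponent of each base dimension across the product:
  M: −3·[A]_M + 2·[μ]_M − 2·[q]_M + 4·[D_c]_M = −3·(0) + 2·(1) − 2·(1) + 4·(0) = 0
  L: −3·[A]_L + 2·[μ]_L − 2·[q]_L + 4·[D_c]_L = −3·(2) + 2·(-1) − 2·(0) + 4·(2) = 0
  T: −3·[A]_T + 2·[μ]_T − 2·[q]_T + 4·[D_c]_T = −3·(0) + 2·(-1) − 2·(-3) + 4·(-1) = 0
  I: −3·[A]_I + 2·[μ]_I − 2·[q]_I + 4·[D_c]_I = −3·(0) + 2·(0) − 2·(0) + 4·(0) = 0
All base exponents vanish — dimensionless.

yes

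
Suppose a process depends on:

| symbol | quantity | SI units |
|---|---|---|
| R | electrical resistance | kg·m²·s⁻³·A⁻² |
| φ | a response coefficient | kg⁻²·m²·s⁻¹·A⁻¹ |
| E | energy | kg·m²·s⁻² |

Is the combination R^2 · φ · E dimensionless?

no

Sum the exponent of each base dimension across the product:
  M: 2·[R]_M + [φ]_M + [E]_M = 2·(1) + (-2) + (1) = 1
  L: 2·[R]_L + [φ]_L + [E]_L = 2·(2) + (2) + (2) = 8
  T: 2·[R]_T + [φ]_T + [E]_T = 2·(-3) + (-1) + (-2) = -9
  I: 2·[R]_I + [φ]_I + [E]_I = 2·(-2) + (-1) + (0) = -5
Net dimensions [M L⁸ T⁻⁹ I⁻⁵] ≠ [1] — not dimensionless.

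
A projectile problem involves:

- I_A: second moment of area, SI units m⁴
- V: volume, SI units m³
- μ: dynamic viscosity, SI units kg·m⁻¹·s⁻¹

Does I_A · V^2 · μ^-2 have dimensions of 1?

no

Sum the exponent of each base dimension across the product:
  M: [I_A]_M + 2·[V]_M − 2·[μ]_M = (0) + 2·(0) − 2·(1) = -2
  L: [I_A]_L + 2·[V]_L − 2·[μ]_L = (4) + 2·(3) − 2·(-1) = 12
  T: [I_A]_T + 2·[V]_T − 2·[μ]_T = (0) + 2·(0) − 2·(-1) = 2
Net dimensions [M⁻² L¹² T²] ≠ [1] — not dimensionless.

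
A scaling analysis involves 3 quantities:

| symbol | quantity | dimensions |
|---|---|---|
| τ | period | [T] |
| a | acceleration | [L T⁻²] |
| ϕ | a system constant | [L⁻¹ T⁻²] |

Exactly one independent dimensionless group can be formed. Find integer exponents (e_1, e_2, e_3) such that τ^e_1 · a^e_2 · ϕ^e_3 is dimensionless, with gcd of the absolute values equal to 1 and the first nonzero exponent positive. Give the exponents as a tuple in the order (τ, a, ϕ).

L: e_1·(0) + e_2·(1) + e_3·(-1) = 0
T: e_1·(1) + e_2·(-2) + e_3·(-2) = 0
Solving this homogeneous linear system for the smallest-integer solution (first nonzero entry positive) gives (4, 1, 1).

(4, 1, 1)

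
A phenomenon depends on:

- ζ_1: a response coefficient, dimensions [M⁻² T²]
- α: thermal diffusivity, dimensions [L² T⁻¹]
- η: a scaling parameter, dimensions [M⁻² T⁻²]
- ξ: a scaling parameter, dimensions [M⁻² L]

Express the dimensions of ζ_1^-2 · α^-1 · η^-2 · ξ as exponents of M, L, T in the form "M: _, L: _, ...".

M: 6, L: -1, T: 1

Collect each base-dimension exponent across the product:
  M: −2·(-2) − (0) − 2·(-2) + (-2) = 6
  L: −2·(0) − (2) − 2·(0) + (1) = -1
  T: −2·(2) − (-1) − 2·(-2) + (0) = 1
So the dimensions are [M⁶ L⁻¹ T].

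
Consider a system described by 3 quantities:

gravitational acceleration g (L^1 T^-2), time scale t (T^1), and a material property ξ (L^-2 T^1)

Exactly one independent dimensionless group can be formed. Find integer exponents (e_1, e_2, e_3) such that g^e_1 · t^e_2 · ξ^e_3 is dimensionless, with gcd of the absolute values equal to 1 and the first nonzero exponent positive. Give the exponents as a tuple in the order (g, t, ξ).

L: e_1·(1) + e_2·(0) + e_3·(-2) = 0
T: e_1·(-2) + e_2·(1) + e_3·(1) = 0
Solving this homogeneous linear system for the smallest-integer solution (first nonzero entry positive) gives (2, 3, 1).

(2, 3, 1)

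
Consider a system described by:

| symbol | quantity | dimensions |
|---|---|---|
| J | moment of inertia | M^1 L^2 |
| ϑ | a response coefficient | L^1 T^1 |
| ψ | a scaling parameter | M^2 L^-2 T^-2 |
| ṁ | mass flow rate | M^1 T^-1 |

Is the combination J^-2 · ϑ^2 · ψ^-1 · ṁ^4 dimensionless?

yes

Sum the exponent of each base dimension across the product:
  M: −2·[J]_M + 2·[ϑ]_M − [ψ]_M + 4·[ṁ]_M = −2·(1) + 2·(0) − (2) + 4·(1) = 0
  L: −2·[J]_L + 2·[ϑ]_L − [ψ]_L + 4·[ṁ]_L = −2·(2) + 2·(1) − (-2) + 4·(0) = 0
  T: −2·[J]_T + 2·[ϑ]_T − [ψ]_T + 4·[ṁ]_T = −2·(0) + 2·(1) − (-2) + 4·(-1) = 0
All base exponents vanish — dimensionless.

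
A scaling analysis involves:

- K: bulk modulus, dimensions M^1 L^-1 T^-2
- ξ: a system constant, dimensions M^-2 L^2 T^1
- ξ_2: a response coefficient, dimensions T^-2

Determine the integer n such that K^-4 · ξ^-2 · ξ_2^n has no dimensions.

3

Balance the T exponent: (-2)·n from ξ_2, plus −4·(-2) − 2·(1) = 6 from the rest, must sum to zero.
-2n + 6 = 0, so n = 3.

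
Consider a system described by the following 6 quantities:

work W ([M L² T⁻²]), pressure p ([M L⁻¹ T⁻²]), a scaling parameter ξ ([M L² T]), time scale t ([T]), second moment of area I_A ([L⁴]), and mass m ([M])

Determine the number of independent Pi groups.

3

There are 6 variables and 3 base dimensions (M, L, T).
The dimension matrix has rank 3.
Independent dimensionless groups: 6 − 3 = 3.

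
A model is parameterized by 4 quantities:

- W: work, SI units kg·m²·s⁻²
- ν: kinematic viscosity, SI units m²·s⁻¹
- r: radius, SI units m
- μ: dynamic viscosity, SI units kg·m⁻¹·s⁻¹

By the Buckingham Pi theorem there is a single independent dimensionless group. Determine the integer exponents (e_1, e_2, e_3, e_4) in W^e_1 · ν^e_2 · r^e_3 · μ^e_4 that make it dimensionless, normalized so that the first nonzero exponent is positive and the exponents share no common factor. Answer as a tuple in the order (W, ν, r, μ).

(1, -1, -1, -1)

M: e_1·(1) + e_2·(0) + e_3·(0) + e_4·(1) = 0
L: e_1·(2) + e_2·(2) + e_3·(1) + e_4·(-1) = 0
T: e_1·(-2) + e_2·(-1) + e_3·(0) + e_4·(-1) = 0
Solving this homogeneous linear system for the smallest-integer solution (first nonzero entry positive) gives (1, -1, -1, -1).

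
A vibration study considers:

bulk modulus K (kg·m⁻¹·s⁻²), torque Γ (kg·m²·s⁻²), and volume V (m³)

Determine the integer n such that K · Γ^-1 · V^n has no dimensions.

Balance the L exponent: (3)·n from V, plus (-1) − (2) = -3 from the rest, must sum to zero.
3n − 3 = 0, so n = 1.

1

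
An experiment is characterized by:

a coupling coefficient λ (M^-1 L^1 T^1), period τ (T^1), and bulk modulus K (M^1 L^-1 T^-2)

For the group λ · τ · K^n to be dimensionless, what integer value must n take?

1

Balance the M exponent: (1)·n from K, plus (-1) + (0) = -1 from the rest, must sum to zero.
n − 1 = 0, so n = 1.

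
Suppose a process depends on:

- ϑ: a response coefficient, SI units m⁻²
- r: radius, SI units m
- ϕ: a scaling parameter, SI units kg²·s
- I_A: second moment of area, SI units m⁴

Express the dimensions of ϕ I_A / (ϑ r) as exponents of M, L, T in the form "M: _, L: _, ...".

Collect each base-dimension exponent across the product:
  M: −(0) − (0) + (2) + (0) = 2
  L: −(-2) − (1) + (0) + (4) = 5
  T: −(0) − (0) + (1) + (0) = 1
So the dimensions are [M² L⁵ T].

M: 2, L: 5, T: 1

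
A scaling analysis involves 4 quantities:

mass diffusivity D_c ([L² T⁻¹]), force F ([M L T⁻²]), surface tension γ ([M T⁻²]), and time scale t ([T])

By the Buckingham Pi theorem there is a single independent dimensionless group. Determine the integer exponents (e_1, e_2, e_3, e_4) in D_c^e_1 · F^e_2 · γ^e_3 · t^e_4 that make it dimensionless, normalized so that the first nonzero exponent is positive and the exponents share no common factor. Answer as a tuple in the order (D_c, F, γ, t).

M: e_1·(0) + e_2·(1) + e_3·(1) + e_4·(0) = 0
L: e_1·(2) + e_2·(1) + e_3·(0) + e_4·(0) = 0
T: e_1·(-1) + e_2·(-2) + e_3·(-2) + e_4·(1) = 0
Solving this homogeneous linear system for the smallest-integer solution (first nonzero entry positive) gives (1, -2, 2, 1).

(1, -2, 2, 1)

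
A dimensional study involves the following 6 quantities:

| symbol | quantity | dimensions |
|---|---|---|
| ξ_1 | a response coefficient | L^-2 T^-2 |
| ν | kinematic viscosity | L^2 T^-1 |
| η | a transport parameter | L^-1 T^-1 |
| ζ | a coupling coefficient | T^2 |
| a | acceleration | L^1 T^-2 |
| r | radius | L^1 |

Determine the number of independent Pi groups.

There are 6 variables and 2 base dimensions (L, T).
The dimension matrix has rank 2.
Independent dimensionless groups: 6 − 2 = 4.

4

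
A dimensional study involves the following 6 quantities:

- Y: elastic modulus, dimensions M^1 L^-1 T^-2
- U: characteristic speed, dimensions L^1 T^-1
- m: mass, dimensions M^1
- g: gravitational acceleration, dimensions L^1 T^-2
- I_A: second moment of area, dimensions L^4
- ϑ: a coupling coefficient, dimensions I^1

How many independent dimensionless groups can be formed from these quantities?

2

There are 6 variables and 4 base dimensions (M, L, T, I).
The dimension matrix has rank 4.
Independent dimensionless groups: 6 − 4 = 2.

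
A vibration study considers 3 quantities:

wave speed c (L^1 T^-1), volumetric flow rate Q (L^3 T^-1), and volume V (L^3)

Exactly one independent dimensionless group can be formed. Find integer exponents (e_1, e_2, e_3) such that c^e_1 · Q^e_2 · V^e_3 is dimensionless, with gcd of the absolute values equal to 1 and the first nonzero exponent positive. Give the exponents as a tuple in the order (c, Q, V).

L: e_1·(1) + e_2·(3) + e_3·(3) = 0
T: e_1·(-1) + e_2·(-1) + e_3·(0) = 0
Solving this homogeneous linear system for the smallest-integer solution (first nonzero entry positive) gives (3, -3, 2).

(3, -3, 2)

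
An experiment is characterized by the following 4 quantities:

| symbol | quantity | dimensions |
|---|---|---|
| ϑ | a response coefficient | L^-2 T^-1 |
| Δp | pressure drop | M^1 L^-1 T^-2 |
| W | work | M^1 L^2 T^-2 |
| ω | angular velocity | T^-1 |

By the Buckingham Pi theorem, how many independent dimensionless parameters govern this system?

There are 4 variables and 3 base dimensions (M, L, T).
The dimension matrix has rank 3.
Independent dimensionless groups: 4 − 3 = 1.

1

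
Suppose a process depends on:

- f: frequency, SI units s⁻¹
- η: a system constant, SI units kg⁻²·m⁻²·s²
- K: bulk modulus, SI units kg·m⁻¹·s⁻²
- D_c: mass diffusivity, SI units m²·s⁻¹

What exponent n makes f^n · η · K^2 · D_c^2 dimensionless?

Balance the T exponent: (-1)·n from f, plus (2) + 2·(-2) + 2·(-1) = -4 from the rest, must sum to zero.
−n − 4 = 0, so n = -4.

-4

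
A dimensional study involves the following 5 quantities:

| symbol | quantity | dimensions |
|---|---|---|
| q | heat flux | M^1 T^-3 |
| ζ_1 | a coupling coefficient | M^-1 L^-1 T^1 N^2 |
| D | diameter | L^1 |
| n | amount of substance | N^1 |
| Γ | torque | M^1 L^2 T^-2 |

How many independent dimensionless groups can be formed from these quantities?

There are 5 variables and 4 base dimensions (M, L, T, N).
The dimension matrix has rank 4.
Independent dimensionless groups: 5 − 4 = 1.

1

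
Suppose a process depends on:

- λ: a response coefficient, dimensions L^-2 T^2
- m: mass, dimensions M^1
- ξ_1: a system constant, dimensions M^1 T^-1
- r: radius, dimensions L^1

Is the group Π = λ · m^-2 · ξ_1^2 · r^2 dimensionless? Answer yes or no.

Sum the exponent of each base dimension across the product:
  M: [λ]_M − 2·[m]_M + 2·[ξ_1]_M + 2·[r]_M = (0) − 2·(1) + 2·(1) + 2·(0) = 0
  L: [λ]_L − 2·[m]_L + 2·[ξ_1]_L + 2·[r]_L = (-2) − 2·(0) + 2·(0) + 2·(1) = 0
  T: [λ]_T − 2·[m]_T + 2·[ξ_1]_T + 2·[r]_T = (2) − 2·(0) + 2·(-1) + 2·(0) = 0
All base exponents vanish — dimensionless.

yes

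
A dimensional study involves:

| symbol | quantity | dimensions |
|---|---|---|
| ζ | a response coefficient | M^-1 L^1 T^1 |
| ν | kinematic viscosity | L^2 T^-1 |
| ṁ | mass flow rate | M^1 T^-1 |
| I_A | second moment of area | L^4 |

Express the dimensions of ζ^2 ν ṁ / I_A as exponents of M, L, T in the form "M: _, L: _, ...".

Collect each base-dimension exponent across the product:
  M: 2·(-1) + (0) + (1) − (0) = -1
  L: 2·(1) + (2) + (0) − (4) = 0
  T: 2·(1) + (-1) + (-1) − (0) = 0
So the dimensions are [M⁻¹].

M: -1, L: 0, T: 0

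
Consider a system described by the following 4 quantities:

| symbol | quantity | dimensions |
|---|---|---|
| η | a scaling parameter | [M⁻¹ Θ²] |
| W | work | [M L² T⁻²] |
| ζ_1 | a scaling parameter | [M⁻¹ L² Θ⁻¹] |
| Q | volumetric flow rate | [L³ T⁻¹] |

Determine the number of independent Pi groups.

There are 4 variables and 4 base dimensions (M, L, T, Θ).
The dimension matrix has rank 4.
Independent dimensionless groups: 4 − 4 = 0.

0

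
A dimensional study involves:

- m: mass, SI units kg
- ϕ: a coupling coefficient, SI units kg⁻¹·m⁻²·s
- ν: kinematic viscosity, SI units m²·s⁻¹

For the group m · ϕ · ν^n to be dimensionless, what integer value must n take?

Balance the L exponent: (2)·n from ν, plus (0) + (-2) = -2 from the rest, must sum to zero.
2n − 2 = 0, so n = 1.

1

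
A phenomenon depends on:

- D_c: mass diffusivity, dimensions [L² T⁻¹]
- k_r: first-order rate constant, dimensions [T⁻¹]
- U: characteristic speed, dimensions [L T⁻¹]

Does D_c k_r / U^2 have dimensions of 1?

Sum the exponent of each base dimension across the product:
  M: [D_c]_M + [k_r]_M − 2·[U]_M = (0) + (0) − 2·(0) = 0
  L: [D_c]_L + [k_r]_L − 2·[U]_L = (2) + (0) − 2·(1) = 0
  T: [D_c]_T + [k_r]_T − 2·[U]_T = (-1) + (-1) − 2·(-1) = 0
All base exponents vanish — dimensionless.

yes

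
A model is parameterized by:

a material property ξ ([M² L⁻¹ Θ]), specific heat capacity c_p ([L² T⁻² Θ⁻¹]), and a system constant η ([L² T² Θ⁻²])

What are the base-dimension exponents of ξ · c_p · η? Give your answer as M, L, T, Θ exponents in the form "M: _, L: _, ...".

M: 2, L: 3, T: 0, Θ: -2

Collect each base-dimension exponent across the product:
  M: (2) + (0) + (0) = 2
  L: (-1) + (2) + (2) = 3
  T: (0) + (-2) + (2) = 0
  Θ: (1) + (-1) + (-2) = -2
So the dimensions are [M² L³ Θ⁻²].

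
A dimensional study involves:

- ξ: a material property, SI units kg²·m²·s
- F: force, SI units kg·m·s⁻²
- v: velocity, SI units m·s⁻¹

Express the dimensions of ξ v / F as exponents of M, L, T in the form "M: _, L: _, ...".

Collect each base-dimension exponent across the product:
  M: (2) − (1) + (0) = 1
  L: (2) − (1) + (1) = 2
  T: (1) − (-2) + (-1) = 2
So the dimensions are [M L² T²].

M: 1, L: 2, T: 2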